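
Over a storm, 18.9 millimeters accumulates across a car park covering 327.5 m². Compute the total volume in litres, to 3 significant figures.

1 mm over 1 m² is 1 L, so volume = 18.9 × 327.5 = 6189.75 L ≈ 6190 L.

6190 litres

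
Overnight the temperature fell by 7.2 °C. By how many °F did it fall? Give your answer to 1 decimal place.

A change of 1 °C equals a change of 1.8 °F: Δ°F = 7.2 × 1.8 = 13.0 °F.

13.0 °F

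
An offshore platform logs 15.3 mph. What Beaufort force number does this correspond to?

15.3 mph = 6.8 m/s, which is Beaufort 4 (moderate breeze, 5.5–7.9 m/s).

Beaufort force 4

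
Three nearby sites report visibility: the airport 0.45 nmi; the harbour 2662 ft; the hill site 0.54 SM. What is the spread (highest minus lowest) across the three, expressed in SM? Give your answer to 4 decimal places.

the airport: 0.45 nmi = 0.517851 SM.
the harbour: 2662 ft = 0.504167 SM.
Spread: 0.540000 − 0.504167 = 0.0358 SM.

0.0358 SM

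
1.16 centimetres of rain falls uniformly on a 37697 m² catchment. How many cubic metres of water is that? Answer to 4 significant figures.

437.3 cubic metres

Depth: 1.16 cm × 10 = 11.6 mm.
1 mm over 1 m² is 1 L, so volume = 11.6 × 37697 = 437285.2 L = 437.3 m³.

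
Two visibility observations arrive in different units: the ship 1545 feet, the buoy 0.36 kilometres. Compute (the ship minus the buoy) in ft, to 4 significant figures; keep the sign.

the buoy: 0.36 km = 1181.102 ft.
Difference: 1545.000 − 1181.102 = 363.9 ft.

363.9 ft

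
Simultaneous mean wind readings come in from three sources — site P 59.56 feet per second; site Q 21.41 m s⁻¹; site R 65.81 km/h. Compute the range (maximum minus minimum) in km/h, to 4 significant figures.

11.72 km/h

site P: 59.56 ft/s = 65.3540 km/h.
site Q: 21.41 m/s = 77.0760 km/h.
Spread: 77.0760 − 65.3540 = 11.72 km/h.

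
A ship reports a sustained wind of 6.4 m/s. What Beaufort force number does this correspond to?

6.4 m/s lies in the Beaufort 4 band (moderate breeze, 5.5–7.9 m/s).

Beaufort force 4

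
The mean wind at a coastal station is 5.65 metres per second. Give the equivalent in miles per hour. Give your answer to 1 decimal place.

12.6 mph

1 m/s = 2.23694 mph, so 5.65 × 2.23694 = 12.6 mph.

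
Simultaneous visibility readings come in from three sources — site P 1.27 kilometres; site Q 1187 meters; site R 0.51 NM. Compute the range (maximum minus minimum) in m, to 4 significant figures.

site P: 1.27 km = 1270.000 m.
site R: 0.51 nmi = 944.520 m.
Spread: 1270.000 − 944.520 = 325.5 m.

325.5 m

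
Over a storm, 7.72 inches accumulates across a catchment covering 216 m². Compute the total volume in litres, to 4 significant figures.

42360 litres

Depth: 7.72 in × 25.4 = 196.088 mm.
1 mm over 1 m² is 1 L, so volume = 196.088 × 216 = 42355.008 L ≈ 42360 L.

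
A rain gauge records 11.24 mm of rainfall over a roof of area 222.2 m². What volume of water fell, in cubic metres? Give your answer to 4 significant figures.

1 mm over 1 m² is 1 L, so volume = 11.24 × 222.2 = 2497.528 L = 2.498 m³.

2.498 cubic metres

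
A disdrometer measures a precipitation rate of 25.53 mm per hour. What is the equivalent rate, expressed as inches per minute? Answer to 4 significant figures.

25.53 mm/hour × 0.0393701 in/mm × 0.0166667 hour/minute = 0.01675 in/minute.

0.01675 in/minute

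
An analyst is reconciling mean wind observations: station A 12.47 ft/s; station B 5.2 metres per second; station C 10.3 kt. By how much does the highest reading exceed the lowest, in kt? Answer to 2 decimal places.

station A: 12.47 ft/s = 7.3883 kt.
station B: 5.2 m/s = 10.1080 kt.
Spread: 10.3000 − 7.3883 = 2.91 kt.

2.91 kt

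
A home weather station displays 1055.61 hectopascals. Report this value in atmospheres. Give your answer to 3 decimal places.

1.042 atm

1 hPa = 0.000986923 atm, so 1055.61 × 0.000986923 = 1.042 atm.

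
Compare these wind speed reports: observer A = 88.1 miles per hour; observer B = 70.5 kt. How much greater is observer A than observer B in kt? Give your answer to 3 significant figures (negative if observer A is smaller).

6.06 kt

observer A: 88.1 mph = 76.5568 kt.
Difference: 76.5568 − 70.5000 = 6.06 kt.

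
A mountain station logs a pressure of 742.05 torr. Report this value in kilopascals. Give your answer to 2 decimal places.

98.93 kPa

1 mmHg = 0.133322 kPa, so 742.05 × 0.133322 = 98.93 kPa.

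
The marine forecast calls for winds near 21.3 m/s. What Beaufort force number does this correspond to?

21.3 m/s lies in the Beaufort 9 band (strong gale, 20.8–24.4 m/s).

Beaufort force 9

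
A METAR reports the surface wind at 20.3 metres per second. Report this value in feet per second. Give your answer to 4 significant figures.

66.60 ft/s

1 m/s = 3.28084 ft/s, so 20.3 × 3.28084 = 66.60 ft/s.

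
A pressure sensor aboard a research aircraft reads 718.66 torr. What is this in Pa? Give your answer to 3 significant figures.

95800 Pa

1 mmHg = 133.322 Pa, so 718.66 × 133.322 = 95800 Pa.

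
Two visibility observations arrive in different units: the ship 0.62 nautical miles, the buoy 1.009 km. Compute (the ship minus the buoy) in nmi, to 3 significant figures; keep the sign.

the buoy: 1.009 km = 0.544816 nmi.
Difference: 0.620000 − 0.544816 = 0.0752 nmi.

0.0752 nmi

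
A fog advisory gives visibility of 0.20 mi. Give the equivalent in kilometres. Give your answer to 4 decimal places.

1 SM = 1.60934 km, so 0.20 × 1.60934 = 0.3219 km.

0.3219 km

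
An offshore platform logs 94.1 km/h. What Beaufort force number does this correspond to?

94.1 km/h = 26.1 m/s, which is Beaufort 10 (storm, 24.5–28.4 m/s).

Beaufort force 10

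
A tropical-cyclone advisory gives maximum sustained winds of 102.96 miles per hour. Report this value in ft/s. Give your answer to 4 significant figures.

151.0 ft/s

1 mph = 1.46667 ft/s, so 102.96 × 1.46667 = 151.0 ft/s.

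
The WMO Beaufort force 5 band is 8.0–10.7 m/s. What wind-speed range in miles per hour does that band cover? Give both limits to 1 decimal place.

8.0–10.7 m/s × 2.237 = 17.9–23.9 mph.

17.9 to 23.9 mph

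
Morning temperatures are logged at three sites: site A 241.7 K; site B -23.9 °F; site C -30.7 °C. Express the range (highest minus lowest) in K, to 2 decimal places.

site A: 241.7 K = -31.450 °C.
site B: -23.9 °F = -31.056 °C.
Spread: (-30.700) − (-31.450) = 0.750 °C.

0.75 K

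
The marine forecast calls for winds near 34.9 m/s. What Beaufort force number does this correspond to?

Beaufort force 12

34.9 m/s lies in the Beaufort 12 band (hurricane force, ≥32.7 m/s).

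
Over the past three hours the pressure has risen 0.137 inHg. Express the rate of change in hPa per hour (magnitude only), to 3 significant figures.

1.55 hPa per hour

0.137 inHg / 3 h × 33.8639 hPa/inHg = 1.55 hPa/h.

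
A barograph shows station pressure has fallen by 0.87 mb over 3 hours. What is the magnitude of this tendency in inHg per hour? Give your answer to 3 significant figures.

0.87 mb / 3 h × 0.02953 inHg/mb = 0.00856 inHg/h.

0.00856 inHg per hour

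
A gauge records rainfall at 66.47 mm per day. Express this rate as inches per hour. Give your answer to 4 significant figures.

0.1090 in/hour

66.47 mm/day × 0.0393701 in/mm × 0.0416667 day/hour = 0.1090 in/hour.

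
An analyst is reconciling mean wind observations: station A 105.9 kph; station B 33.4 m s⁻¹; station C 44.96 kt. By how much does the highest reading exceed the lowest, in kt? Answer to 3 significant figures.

station A: 105.9 km/h = 57.181 kt.
station B: 33.4 m/s = 64.924 kt.
Spread: 64.924 − 44.960 = 20.0 kt.

20.0 kt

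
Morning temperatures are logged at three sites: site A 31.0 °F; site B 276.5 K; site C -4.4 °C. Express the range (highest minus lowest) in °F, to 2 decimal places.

site A: 31.0 °F = -0.556 °C.
site B: 276.5 K = 3.350 °C.
Spread: 3.350 − (-4.400) = 7.750 °C = 13.95 °F.

13.95 °F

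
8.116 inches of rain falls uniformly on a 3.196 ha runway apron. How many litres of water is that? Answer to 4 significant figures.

6588000 litres

Depth: 8.116 in × 25.4 = 206.1464 mm.
Area: 3.196 ha = 31960 m².
1 mm over 1 m² is 1 L, so volume = 206.1464 × 31960 = 6588438.9 L ≈ 6588000 L.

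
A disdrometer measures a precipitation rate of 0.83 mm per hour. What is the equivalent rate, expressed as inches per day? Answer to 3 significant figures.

0.83 mm/hour × 0.0393701 in/mm × 24 hour/day = 0.784 in/day.

0.784 in/day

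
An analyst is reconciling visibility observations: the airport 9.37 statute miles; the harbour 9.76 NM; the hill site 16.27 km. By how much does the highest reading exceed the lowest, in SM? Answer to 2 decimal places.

the harbour: 9.76 nmi = 11.2316 SM.
the hill site: 16.27 km = 10.1097 SM.
Spread: 11.2316 − 9.3700 = 1.86 SM.

1.86 SM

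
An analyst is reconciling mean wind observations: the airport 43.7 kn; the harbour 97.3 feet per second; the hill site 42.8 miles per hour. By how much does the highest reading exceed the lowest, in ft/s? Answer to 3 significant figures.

the airport: 43.7 kt = 73.757 ft/s.
the hill site: 42.8 mph = 62.773 ft/s.
Spread: 97.300 − 62.773 = 34.5 ft/s.

34.5 ft/s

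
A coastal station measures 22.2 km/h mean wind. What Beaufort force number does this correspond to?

Beaufort force 4

22.2 km/h = 6.2 m/s, which is Beaufort 4 (moderate breeze, 5.5–7.9 m/s).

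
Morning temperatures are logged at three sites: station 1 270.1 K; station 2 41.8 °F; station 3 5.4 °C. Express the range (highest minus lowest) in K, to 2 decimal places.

station 1: 270.1 K = -3.050 °C.
station 2: 41.8 °F = 5.444 °C.
Spread: 5.444 − (-3.050) = 8.494 °C.

8.49 K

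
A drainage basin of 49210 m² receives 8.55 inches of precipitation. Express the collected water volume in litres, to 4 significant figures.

10690000 litres

Depth: 8.55 in × 25.4 = 217.17 mm.
1 mm over 1 m² is 1 L, so volume = 217.17 × 49210 = 10686936 L ≈ 10690000 L.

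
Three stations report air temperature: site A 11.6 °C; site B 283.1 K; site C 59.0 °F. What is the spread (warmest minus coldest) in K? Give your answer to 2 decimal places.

5.05 K

site B: 283.1 K = 9.950 °C.
site C: 59.0 °F = 15.000 °C.
Spread: 15.000 − 9.950 = 5.050 °C.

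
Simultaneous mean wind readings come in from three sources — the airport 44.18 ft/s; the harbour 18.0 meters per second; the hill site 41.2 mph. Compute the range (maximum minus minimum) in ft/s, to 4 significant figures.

the harbour: 18.0 m/s = 59.0551 ft/s.
the hill site: 41.2 mph = 60.4267 ft/s.
Spread: 60.4267 − 44.1800 = 16.25 ft/s.

16.25 ft/s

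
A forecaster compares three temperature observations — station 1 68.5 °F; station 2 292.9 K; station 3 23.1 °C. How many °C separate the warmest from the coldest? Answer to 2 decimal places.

station 1: 68.5 °F = 20.278 °C.
station 2: 292.9 K = 19.750 °C.
Spread: 23.100 − 19.750 = 3.350 °C.

3.35 °C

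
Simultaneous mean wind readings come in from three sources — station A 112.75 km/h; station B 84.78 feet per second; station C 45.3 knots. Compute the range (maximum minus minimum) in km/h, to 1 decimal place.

28.9 km/h

station B: 84.78 ft/s = 93.027 km/h.
station C: 45.3 kt = 83.896 km/h.
Spread: 112.750 − 83.896 = 28.9 km/h.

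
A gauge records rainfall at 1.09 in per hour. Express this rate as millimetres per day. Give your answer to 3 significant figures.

664 mm/day

1.09 in/hour × 25.4 mm/in × 24 hour/day = 664 mm/day.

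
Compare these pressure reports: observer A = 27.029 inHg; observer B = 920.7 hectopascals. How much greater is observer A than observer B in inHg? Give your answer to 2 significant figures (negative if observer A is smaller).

-0.16 inHg

observer B: 920.7 hPa = 27.1883 inHg.
Difference: 27.0290 − 27.1883 = -0.16 inHg.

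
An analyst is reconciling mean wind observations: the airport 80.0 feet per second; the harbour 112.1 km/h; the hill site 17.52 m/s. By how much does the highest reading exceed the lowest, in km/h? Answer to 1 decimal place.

49.0 km/h

the airport: 80.0 ft/s = 87.782 km/h.
the hill site: 17.52 m/s = 63.072 km/h.
Spread: 112.100 − 63.072 = 49.0 km/h.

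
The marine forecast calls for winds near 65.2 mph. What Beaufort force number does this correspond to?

Beaufort force 11

65.2 mph = 29.1 m/s, which is Beaufort 11 (violent storm, 28.5–32.6 m/s).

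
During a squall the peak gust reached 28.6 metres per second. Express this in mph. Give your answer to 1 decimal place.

64.0 mph

1 m/s = 2.23694 mph, so 28.6 × 2.23694 = 64.0 mph.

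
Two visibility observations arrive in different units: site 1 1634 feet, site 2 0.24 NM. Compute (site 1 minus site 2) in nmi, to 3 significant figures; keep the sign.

0.0289 nmi

site 1: 1634 ft = 0.268922 nmi.
Difference: 0.268922 − 0.240000 = 0.0289 nmi.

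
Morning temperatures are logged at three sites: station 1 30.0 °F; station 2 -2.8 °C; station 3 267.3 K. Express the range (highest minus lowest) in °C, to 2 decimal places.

4.74 °C

station 1: 30.0 °F = -1.111 °C.
station 3: 267.3 K = -5.850 °C.
Spread: (-1.111) − (-5.850) = 4.739 °C.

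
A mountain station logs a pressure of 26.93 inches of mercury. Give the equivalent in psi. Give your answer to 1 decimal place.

1 inHg = 0.491154 psi, so 26.93 × 0.491154 = 13.2 psi.

13.2 psi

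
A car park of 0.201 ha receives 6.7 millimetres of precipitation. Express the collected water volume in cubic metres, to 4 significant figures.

Area: 0.201 ha = 2010 m².
1 mm over 1 m² is 1 L, so volume = 6.7 × 2010 = 13467 L = 13.47 m³.

13.47 cubic metres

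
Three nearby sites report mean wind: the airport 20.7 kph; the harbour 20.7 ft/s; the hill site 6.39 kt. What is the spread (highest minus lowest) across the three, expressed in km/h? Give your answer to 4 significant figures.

10.88 km/h

the harbour: 20.7 ft/s = 22.7137 km/h.
the hill site: 6.39 kt = 11.8343 km/h.
Spread: 22.7137 − 11.8343 = 10.88 km/h.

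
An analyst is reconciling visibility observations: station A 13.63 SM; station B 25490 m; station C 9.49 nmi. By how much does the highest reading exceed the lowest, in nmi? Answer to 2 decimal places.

4.27 nmi

station A: 13.63 SM = 11.8441 nmi.
station B: 25490 m = 13.7635 nmi.
Spread: 13.7635 − 9.4900 = 4.27 nmi.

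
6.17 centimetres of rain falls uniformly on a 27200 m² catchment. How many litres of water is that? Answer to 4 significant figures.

1678000 litres

Depth: 6.17 cm × 10 = 61.7 mm.
1 mm over 1 m² is 1 L, so volume = 61.7 × 27200 = 1678240 L ≈ 1678000 L.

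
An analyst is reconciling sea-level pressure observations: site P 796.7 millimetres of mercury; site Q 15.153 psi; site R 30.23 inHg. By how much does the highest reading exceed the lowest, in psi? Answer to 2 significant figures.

site P: 796.7 mmHg = 15.4056 psi.
site R: 30.23 inHg = 14.8476 psi.
Spread: 15.4056 − 14.8476 = 0.56 psi.

0.56 psi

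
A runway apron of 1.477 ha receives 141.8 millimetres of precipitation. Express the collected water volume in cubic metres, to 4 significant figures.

2094 cubic metres

Area: 1.477 ha = 14770 m².
1 mm over 1 m² is 1 L, so volume = 141.8 × 14770 = 2094386 L = 2094 m³.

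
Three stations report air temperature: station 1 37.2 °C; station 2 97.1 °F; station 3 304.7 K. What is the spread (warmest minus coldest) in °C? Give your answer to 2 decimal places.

5.65 °C

station 2: 97.1 °F = 36.167 °C.
station 3: 304.7 K = 31.550 °C.
Spread: 37.200 − 31.550 = 5.650 °C.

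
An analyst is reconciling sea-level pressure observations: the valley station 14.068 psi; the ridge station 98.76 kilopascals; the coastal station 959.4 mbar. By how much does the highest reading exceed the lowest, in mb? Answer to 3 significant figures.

28.2 mb

the valley station: 14.068 psi = 969.954 mb.
the ridge station: 98.76 kPa = 987.600 mb.
Spread: 987.600 − 959.400 = 28.2 mb.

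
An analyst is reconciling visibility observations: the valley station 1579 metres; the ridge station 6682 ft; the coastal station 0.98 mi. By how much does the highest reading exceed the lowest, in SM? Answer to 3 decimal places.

the valley station: 1579 m = 0.98115 SM.
the ridge station: 6682 ft = 1.26553 SM.
Spread: 1.26553 − 0.98000 = 0.286 SM.

0.286 SM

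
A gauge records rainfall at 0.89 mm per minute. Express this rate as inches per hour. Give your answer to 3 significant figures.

0.89 mm/minute × 0.0393701 in/mm × 60 minute/hour = 2.10 in/hour.

2.10 in/hour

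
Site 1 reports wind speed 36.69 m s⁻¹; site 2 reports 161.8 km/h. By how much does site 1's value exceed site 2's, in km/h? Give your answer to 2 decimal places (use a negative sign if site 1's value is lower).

site 1: 36.69 m/s = 132.0840 km/h.
Difference: 132.0840 − 161.8000 = -29.72 km/h.

-29.72 km/h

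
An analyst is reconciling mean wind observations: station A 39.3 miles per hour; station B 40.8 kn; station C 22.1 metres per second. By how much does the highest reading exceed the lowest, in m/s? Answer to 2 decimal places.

4.53 m/s

station A: 39.3 mph = 17.5687 m/s.
station B: 40.8 kt = 20.9893 m/s.
Spread: 22.1000 − 17.5687 = 4.53 m/s.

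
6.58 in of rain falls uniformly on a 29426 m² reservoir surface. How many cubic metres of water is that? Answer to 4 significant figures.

4918 cubic metres

Depth: 6.58 in × 25.4 = 167.132 mm.
1 mm over 1 m² is 1 L, so volume = 167.132 × 29426 = 4918026.2 L = 4918 m³.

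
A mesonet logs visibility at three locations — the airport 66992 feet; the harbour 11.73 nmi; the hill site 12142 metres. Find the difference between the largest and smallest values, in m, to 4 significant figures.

the airport: 66992 ft = 20419.16 m.
the harbour: 11.73 nmi = 21723.96 m.
Spread: 21723.96 − 12142.00 = 9582 m.

9582 m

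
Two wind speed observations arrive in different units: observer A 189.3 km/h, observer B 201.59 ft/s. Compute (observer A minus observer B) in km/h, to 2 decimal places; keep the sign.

observer B: 201.59 ft/s = 221.2007 km/h.
Difference: 189.3000 − 221.2007 = -31.90 km/h.

-31.90 km/h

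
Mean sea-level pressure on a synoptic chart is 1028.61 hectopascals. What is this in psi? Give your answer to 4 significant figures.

1 hPa = 0.0145038 psi, so 1028.61 × 0.0145038 = 14.92 psi.

14.92 psi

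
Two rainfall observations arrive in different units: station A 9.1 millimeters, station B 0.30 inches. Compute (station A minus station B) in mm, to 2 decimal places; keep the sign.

station B: 0.30 in = 7.6200 mm.
Difference: 9.1000 − 7.6200 = 1.48 mm.

1.48 mm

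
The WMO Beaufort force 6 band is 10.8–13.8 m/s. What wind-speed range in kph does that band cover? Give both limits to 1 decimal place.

38.9 to 49.7 km/h

10.8–13.8 m/s × 3.6 = 38.9–49.7 km/h.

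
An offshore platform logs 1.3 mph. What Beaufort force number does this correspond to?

Beaufort force 1

1.3 mph = 0.6 m/s, which is Beaufort 1 (light air, 0.3–1.5 m/s).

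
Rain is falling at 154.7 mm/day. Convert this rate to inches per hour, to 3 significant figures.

154.7 mm/day × 0.0393701 in/mm × 0.0416667 day/hour = 0.254 in/hour.

0.254 in/hour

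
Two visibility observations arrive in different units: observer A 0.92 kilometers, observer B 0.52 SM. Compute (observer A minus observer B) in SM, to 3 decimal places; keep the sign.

0.052 SM

observer A: 0.92 km = 0.57166 SM.
Difference: 0.57166 − 0.52000 = 0.052 SM.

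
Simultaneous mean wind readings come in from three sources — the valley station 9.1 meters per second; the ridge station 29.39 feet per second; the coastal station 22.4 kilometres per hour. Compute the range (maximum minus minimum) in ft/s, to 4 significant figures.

the valley station: 9.1 m/s = 29.85564 ft/s.
the coastal station: 22.4 km/h = 20.41411 ft/s.
Spread: 29.85564 − 20.41411 = 9.442 ft/s.

9.442 ft/s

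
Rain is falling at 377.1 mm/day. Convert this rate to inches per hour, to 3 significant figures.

377.1 mm/day × 0.0393701 in/mm × 0.0416667 day/hour = 0.619 in/hour.

0.619 in/hour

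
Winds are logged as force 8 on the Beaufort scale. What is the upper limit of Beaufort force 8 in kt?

Beaufort 8 (gale) spans 34–40 knots.

40 kt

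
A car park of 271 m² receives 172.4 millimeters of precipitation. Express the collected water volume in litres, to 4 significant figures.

46720 litres

1 mm over 1 m² is 1 L, so volume = 172.4 × 271 = 46720.4 L ≈ 46720 L.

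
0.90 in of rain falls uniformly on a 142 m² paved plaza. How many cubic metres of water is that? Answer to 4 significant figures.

3.246 cubic metres

Depth: 0.90 in × 25.4 = 22.86 mm.
1 mm over 1 m² is 1 L, so volume = 22.86 × 142 = 3246.12 L = 3.246 m³.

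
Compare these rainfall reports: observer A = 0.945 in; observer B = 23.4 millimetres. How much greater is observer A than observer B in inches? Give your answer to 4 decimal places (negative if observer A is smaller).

0.0237 in

observer B: 23.4 mm = 0.921260 in.
Difference: 0.945000 − 0.921260 = 0.0237 in.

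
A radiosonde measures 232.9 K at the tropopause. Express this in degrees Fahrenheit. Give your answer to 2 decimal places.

-40.45 °F

First to °C: -40.25 °C.
Then to °F: -40.45 °F.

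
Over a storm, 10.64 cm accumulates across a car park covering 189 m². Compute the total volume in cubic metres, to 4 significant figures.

Depth: 10.64 cm × 10 = 106.4 mm.
1 mm over 1 m² is 1 L, so volume = 106.4 × 189 = 20109.6 L = 20.11 m³.

20.11 cubic metres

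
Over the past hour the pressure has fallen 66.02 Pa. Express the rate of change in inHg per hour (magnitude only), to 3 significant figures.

66.02 Pa / 1 h × 0.0002953 inHg/Pa = 0.0195 inHg/h.

0.0195 inHg per hour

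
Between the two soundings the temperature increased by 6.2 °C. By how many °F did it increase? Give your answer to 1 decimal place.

11.2 °F

Converting a difference, only the 9/5 scale factor applies: Δ°F = 6.2 × 1.8 = 11.2 °F.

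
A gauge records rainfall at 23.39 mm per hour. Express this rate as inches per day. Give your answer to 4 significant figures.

22.10 in/day

23.39 mm/hour × 0.0393701 in/mm × 24 hour/day = 22.10 in/day.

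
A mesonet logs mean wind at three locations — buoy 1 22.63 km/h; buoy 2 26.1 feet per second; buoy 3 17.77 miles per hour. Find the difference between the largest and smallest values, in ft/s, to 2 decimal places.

buoy 1: 22.63 km/h = 20.6237 ft/s.
buoy 3: 17.77 mph = 26.0627 ft/s.
Spread: 26.1000 − 20.6237 = 5.48 ft/s.

5.48 ft/s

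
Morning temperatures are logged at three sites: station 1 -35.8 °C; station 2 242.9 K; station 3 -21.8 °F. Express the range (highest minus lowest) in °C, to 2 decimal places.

5.91 °C

station 2: 242.9 K = -30.250 °C.
station 3: -21.8 °F = -29.889 °C.
Spread: (-29.889) − (-35.800) = 5.911 °C.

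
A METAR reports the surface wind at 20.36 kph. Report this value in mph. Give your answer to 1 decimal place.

12.7 mph

1 km/h = 0.621371 mph, so 20.36 × 0.621371 = 12.7 mph.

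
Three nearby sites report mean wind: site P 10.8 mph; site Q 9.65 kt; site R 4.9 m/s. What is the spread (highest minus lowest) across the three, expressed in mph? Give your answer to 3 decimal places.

site Q: 9.65 kt = 11.10502 mph.
site R: 4.9 m/s = 10.96099 mph.
Spread: 11.10502 − 10.80000 = 0.305 mph.

0.305 mph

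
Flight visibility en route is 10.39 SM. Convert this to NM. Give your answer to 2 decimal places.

1 SM = 0.868976 nmi, so 10.39 × 0.868976 = 9.03 nmi.

9.03 nmi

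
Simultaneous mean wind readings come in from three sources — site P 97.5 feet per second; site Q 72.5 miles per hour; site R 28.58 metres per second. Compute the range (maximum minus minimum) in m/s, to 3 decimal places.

3.830 m/s

site P: 97.5 ft/s = 29.71800 m/s.
site Q: 72.5 mph = 32.41040 m/s.
Spread: 32.41040 − 28.58000 = 3.830 m/s.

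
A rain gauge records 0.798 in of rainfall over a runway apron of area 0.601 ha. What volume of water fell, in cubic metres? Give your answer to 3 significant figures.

Depth: 0.798 in × 25.4 = 20.2692 mm.
Area: 0.601 ha = 6010 m².
1 mm over 1 m² is 1 L, so volume = 20.2692 × 6010 = 121817.89 L = 122 m³.

122 cubic metres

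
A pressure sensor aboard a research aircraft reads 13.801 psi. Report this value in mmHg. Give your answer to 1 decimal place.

713.7 mmHg

1 psi = 51.7149 mmHg, so 13.801 × 51.7149 = 713.7 mmHg.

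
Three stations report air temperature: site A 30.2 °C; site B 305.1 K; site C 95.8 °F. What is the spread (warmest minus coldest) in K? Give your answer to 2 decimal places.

site B: 305.1 K = 31.950 °C.
site C: 95.8 °F = 35.444 °C.
Spread: 35.444 − 30.200 = 5.244 °C.

5.24 K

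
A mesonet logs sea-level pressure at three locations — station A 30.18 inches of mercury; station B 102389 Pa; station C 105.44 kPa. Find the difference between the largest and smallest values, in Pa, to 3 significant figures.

station A: 30.18 inHg = 102201.22 Pa.
station C: 105.44 kPa = 105440.00 Pa.
Spread: 105440.00 − 102201.22 = 3240 Pa.

3240 Pa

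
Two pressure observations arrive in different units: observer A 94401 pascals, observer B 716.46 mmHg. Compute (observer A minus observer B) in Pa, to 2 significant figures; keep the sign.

observer B: 716.46 mmHg = 95520.16 Pa.
Difference: 94401.00 − 95520.16 = -1100 Pa.

-1100 Pa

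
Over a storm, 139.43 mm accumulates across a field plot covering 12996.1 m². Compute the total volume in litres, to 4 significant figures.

1 mm over 1 m² is 1 L, so volume = 139.43 × 12996.1 = 1812046.2 L ≈ 1812000 L.

1812000 litres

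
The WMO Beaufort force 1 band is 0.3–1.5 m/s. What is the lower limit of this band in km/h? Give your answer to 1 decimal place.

0.3–1.5 m/s × 3.6 = 1.1–5.4 km/h.

1.1 km/h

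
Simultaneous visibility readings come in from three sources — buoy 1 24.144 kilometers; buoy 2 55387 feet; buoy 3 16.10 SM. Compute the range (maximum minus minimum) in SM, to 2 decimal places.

5.61 SM

buoy 1: 24.144 km = 15.0024 SM.
buoy 2: 55387 ft = 10.4900 SM.
Spread: 16.1000 − 10.4900 = 5.61 SM.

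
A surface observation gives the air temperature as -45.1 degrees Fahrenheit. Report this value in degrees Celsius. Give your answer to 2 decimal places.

-42.83 °C

°C = (°F − 32) × 5/9 = (-45.1 − 32) / 1.8 = -42.83 °C.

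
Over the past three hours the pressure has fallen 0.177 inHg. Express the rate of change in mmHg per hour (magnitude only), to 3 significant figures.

0.177 inHg / 3 h × 25.4 mmHg/inHg = 1.50 mmHg/h.

1.50 mmHg per hour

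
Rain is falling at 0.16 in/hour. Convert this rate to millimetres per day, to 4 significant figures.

0.16 in/hour × 25.4 mm/in × 24 hour/day = 97.54 mm/day.

97.54 mm/day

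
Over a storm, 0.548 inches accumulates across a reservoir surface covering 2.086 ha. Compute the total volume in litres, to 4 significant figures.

Depth: 0.548 in × 25.4 = 13.9192 mm.
Area: 2.086 ha = 20860 m².
1 mm over 1 m² is 1 L, so volume = 13.9192 × 20860 = 290354.51 L ≈ 290400 L.

290400 litres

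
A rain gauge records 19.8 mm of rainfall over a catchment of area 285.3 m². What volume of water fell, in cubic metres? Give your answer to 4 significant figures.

1 mm over 1 m² is 1 L, so volume = 19.8 × 285.3 = 5648.94 L = 5.649 m³.

5.649 cubic metres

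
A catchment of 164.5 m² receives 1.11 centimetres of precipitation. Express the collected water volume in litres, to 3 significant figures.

1830 litres

Depth: 1.11 cm × 10 = 11.1 mm.
1 mm over 1 m² is 1 L, so volume = 11.1 × 164.5 = 1825.95 L ≈ 1830 L.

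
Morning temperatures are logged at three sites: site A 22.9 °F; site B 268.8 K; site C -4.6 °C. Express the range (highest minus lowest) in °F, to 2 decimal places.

site A: 22.9 °F = -5.056 °C.
site B: 268.8 K = -4.350 °C.
Spread: (-4.350) − (-5.056) = 0.706 °C = 1.27 °F.

1.27 °F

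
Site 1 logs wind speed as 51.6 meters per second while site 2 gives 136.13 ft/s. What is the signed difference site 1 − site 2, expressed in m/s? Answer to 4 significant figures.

10.11 m/s

site 2: 136.13 ft/s = 41.4924 m/s.
Difference: 51.6000 − 41.4924 = 10.11 m/s.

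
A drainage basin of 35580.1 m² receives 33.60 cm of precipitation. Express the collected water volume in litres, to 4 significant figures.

11950000 litres

Depth: 33.60 cm × 10 = 336 mm.
1 mm over 1 m² is 1 L, so volume = 336 × 35580.1 = 11954914 L ≈ 11950000 L.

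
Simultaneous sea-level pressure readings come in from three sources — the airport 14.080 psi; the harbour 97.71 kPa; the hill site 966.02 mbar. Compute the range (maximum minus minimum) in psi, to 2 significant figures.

the harbour: 97.71 kPa = 14.1716 psi.
the hill site: 966.02 mb = 14.0109 psi.
Spread: 14.1716 − 14.0109 = 0.16 psi.

0.16 psi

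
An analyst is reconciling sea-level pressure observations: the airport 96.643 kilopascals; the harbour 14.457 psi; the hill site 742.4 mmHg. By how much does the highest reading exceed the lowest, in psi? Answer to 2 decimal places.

the airport: 96.643 kPa = 14.0169 psi.
the hill site: 742.4 mmHg = 14.3556 psi.
Spread: 14.4570 − 14.0169 = 0.44 psi.

0.44 psi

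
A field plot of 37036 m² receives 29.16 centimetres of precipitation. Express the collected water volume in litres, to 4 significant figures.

Depth: 29.16 cm × 10 = 291.6 mm.
1 mm over 1 m² is 1 L, so volume = 291.6 × 37036 = 10799698 L ≈ 10800000 L.

10800000 litres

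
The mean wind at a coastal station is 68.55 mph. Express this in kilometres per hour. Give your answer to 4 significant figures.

1 mph = 1.60934 km/h, so 68.55 × 1.60934 = 110.3 km/h.

110.3 km/h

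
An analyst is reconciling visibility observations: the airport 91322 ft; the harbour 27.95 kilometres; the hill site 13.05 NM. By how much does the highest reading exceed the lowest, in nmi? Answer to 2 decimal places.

2.04 nmi

the airport: 91322 ft = 15.0297 nmi.
the harbour: 27.95 km = 15.0918 nmi.
Spread: 15.0918 − 13.0500 = 2.04 nmi.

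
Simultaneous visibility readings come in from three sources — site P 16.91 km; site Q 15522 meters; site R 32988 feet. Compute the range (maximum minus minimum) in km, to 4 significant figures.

site Q: 15522 m = 15.52200 km.
site R: 32988 ft = 10.05474 km.
Spread: 16.91000 − 10.05474 = 6.855 km.

6.855 km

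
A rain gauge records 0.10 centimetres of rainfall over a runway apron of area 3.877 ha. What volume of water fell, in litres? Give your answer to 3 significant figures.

Depth: 0.10 cm × 10 = 1 mm.
Area: 3.877 ha = 38770 m².
1 mm over 1 m² is 1 L, so volume = 1 × 38770 = 38770 L ≈ 38800 L.

38800 litres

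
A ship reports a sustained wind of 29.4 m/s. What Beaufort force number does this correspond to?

29.4 m/s lies in the Beaufort 11 band (violent storm, 28.5–32.6 m/s).

Beaufort force 11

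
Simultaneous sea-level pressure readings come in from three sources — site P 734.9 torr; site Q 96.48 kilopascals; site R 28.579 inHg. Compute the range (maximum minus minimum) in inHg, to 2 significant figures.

0.44 inHg

site P: 734.9 mmHg = 28.9331 inHg.
site Q: 96.48 kPa = 28.4905 inHg.
Spread: 28.9331 − 28.4905 = 0.44 inHg.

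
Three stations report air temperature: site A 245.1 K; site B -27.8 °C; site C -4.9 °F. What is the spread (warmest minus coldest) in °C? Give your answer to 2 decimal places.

7.55 °C

site A: 245.1 K = -28.050 °C.
site C: -4.9 °F = -20.500 °C.
Spread: (-20.500) − (-28.050) = 7.550 °C.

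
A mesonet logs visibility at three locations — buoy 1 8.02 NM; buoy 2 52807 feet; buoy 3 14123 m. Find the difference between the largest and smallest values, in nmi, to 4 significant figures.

1.065 nmi

buoy 2: 52807 ft = 8.69091 nmi.
buoy 3: 14123 m = 7.62581 nmi.
Spread: 8.69091 − 7.62581 = 1.065 nmi.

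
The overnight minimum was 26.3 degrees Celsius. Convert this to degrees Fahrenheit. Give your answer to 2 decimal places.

°F = °C × 9/5 + 32 = 26.3 × 1.8 + 32 = 79.34 °F.

79.34 °F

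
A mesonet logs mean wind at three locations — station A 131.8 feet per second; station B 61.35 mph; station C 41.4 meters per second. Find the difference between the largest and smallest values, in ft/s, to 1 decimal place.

station B: 61.35 mph = 89.980 ft/s.
station C: 41.4 m/s = 135.827 ft/s.
Spread: 135.827 − 89.980 = 45.8 ft/s.

45.8 ft/s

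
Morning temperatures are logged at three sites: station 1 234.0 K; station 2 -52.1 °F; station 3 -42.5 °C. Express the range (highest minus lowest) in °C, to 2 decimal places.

7.57 °C

station 1: 234.0 K = -39.150 °C.
station 2: -52.1 °F = -46.722 °C.
Spread: (-39.150) − (-46.722) = 7.572 °C.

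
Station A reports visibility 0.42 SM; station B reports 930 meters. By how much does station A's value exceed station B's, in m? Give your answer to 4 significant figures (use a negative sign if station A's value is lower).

-254.1 m

station A: 0.42 SM = 675.924 m.
Difference: 675.924 − 930.000 = -254.1 m.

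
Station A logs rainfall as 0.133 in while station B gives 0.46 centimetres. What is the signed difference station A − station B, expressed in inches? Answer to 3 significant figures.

-0.0481 in

station B: 0.46 cm = 0.181102 in.
Difference: 0.133000 − 0.181102 = -0.0481 in.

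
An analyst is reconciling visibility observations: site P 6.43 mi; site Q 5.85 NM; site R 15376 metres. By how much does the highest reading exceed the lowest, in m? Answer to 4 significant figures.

site P: 6.43 SM = 10348.08 m.
site Q: 5.85 nmi = 10834.20 m.
Spread: 15376.00 − 10348.08 = 5028 m.

5028 m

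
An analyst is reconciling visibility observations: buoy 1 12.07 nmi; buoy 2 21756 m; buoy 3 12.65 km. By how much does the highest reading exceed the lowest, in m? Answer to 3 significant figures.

buoy 1: 12.07 nmi = 22353.64 m.
buoy 3: 12.65 km = 12650.00 m.
Spread: 22353.64 − 12650.00 = 9700 m.

9700 m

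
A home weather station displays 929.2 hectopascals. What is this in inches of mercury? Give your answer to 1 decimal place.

1 hPa = 0.02953 inHg, so 929.2 × 0.02953 = 27.4 inHg.

27.4 inHg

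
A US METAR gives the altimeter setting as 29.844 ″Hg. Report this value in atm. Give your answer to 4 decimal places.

1 inHg = 0.0334211 atm, so 29.844 × 0.0334211 = 0.9974 atm.

0.9974 atm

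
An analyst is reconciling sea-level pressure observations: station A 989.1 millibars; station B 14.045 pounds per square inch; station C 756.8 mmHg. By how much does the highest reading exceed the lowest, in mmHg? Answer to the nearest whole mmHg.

30 mmHg

station A: 989.1 mb = 741.89 mmHg.
station B: 14.045 psi = 726.34 mmHg.
Spread: 756.80 − 726.34 = 30 mmHg.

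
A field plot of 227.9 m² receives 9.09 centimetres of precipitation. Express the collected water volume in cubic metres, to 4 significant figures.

20.72 cubic metres

Depth: 9.09 cm × 10 = 90.9 mm.
1 mm over 1 m² is 1 L, so volume = 90.9 × 227.9 = 20716.11 L = 20.72 m³.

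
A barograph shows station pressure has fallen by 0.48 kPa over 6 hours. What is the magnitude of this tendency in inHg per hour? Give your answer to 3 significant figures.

0.48 kPa / 6 h × 0.2953 inHg/kPa = 0.0236 inHg/h.

0.0236 inHg per hour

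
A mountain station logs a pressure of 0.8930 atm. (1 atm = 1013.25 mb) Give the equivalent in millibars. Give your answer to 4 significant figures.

1 atm = 1013.25 mb, so 0.8930 × 1013.25 = 904.8 mb.

904.8 mb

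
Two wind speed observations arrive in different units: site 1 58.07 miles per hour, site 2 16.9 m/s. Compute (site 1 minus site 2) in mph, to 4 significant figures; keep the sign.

20.27 mph

site 2: 16.9 m/s = 37.8042 mph.
Difference: 58.0700 − 37.8042 = 20.27 mph.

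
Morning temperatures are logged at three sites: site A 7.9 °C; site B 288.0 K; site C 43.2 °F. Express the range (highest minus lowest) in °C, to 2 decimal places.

site B: 288.0 K = 14.850 °C.
site C: 43.2 °F = 6.222 °C.
Spread: 14.850 − 6.222 = 8.628 °C.

8.63 °C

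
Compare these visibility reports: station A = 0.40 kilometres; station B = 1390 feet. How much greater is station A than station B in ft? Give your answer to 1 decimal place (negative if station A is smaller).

station A: 0.40 km = 1312.336 ft.
Difference: 1312.336 − 1390.000 = -77.7 ft.

-77.7 ft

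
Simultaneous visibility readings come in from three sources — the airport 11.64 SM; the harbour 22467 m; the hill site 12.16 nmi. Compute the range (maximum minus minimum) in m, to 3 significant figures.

3790 m

the airport: 11.64 SM = 18732.76 m.
the hill site: 12.16 nmi = 22520.32 m.
Spread: 22520.32 − 18732.76 = 3790 m.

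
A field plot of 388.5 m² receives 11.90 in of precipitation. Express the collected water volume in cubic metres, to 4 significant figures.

117.4 cubic metres

Depth: 11.90 in × 25.4 = 302.26 mm.
1 mm over 1 m² is 1 L, so volume = 302.26 × 388.5 = 117428.01 L = 117.4 m³.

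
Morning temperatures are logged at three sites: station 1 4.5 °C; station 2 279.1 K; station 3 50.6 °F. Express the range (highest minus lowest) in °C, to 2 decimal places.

5.83 °C

station 2: 279.1 K = 5.950 °C.
station 3: 50.6 °F = 10.333 °C.
Spread: 10.333 − 4.500 = 5.833 °C.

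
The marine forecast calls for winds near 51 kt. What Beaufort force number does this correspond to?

51 kt lies in the Beaufort 10 band (storm, 48–55 kt).

Beaufort force 10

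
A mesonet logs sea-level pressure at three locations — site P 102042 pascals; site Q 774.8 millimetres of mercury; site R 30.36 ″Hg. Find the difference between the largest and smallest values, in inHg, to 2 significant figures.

0.37 inHg

site P: 102042 Pa = 30.1330 inHg.
site Q: 774.8 mmHg = 30.5039 inHg.
Spread: 30.5039 − 30.1330 = 0.37 inHg.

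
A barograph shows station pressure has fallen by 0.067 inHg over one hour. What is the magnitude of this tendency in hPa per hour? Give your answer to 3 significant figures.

0.067 inHg / 1 h × 33.8639 hPa/inHg = 2.27 hPa/h.

2.27 hPa per hour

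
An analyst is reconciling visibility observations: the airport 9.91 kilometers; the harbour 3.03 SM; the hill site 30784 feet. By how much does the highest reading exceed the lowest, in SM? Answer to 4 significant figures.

3.128 SM

the airport: 9.91 km = 6.15779 SM.
the hill site: 30784 ft = 5.83030 SM.
Spread: 6.15779 − 3.03000 = 3.128 SM.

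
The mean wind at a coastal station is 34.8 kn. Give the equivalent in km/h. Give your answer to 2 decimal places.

64.45 km/h

1 kt = 1.852 km/h, so 34.8 × 1.852 = 64.45 km/h.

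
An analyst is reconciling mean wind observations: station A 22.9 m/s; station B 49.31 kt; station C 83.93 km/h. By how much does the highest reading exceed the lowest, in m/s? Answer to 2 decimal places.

2.47 m/s

station B: 49.31 kt = 25.3673 m/s.
station C: 83.93 km/h = 23.3139 m/s.
Spread: 25.3673 − 22.9000 = 2.47 m/s.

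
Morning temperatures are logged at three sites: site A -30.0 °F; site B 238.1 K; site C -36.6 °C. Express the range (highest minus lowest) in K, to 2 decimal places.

2.16 K

site A: -30.0 °F = -34.444 °C.
site B: 238.1 K = -35.050 °C.
Spread: (-34.444) − (-36.600) = 2.156 °C.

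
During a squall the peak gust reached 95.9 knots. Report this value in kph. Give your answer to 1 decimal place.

1 kt = 1.852 km/h, so 95.9 × 1.852 = 177.6 km/h.

177.6 km/h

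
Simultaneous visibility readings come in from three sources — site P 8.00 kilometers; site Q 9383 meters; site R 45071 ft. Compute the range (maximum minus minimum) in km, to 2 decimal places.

5.74 km

site Q: 9383 m = 9.3830 km.
site R: 45071 ft = 13.7376 km.
Spread: 13.7376 − 8.0000 = 5.74 km.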